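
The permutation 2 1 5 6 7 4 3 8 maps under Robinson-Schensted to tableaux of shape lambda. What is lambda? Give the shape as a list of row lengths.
Row-insert each entry into an empty tableau.

After inserting 2: P = [[2]].
After inserting 1: P = [[1], [2]].
After inserting 5: P = [[1, 5], [2]].
After inserting 6: P = [[1, 5, 6], [2]].
After inserting 7: P = [[1, 5, 6, 7], [2]].
After inserting 4: P = [[1, 4, 6, 7], [2, 5]].
After inserting 3: P = [[1, 3, 6, 7], [2, 4], [5]].
After inserting 8: P = [[1, 3, 6, 7, 8], [2, 4], [5]].

The final insertion tableau P = [[1, 3, 6, 7, 8], [2, 4], [5]] has shape [5, 2, 1].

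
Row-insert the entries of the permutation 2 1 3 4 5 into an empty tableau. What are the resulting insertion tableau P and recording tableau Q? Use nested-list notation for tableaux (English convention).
Insert each entry of the permutation into P by Schensted row insertion, recording in Q the position of each new cell.

Insert 2: appended to row 1. P = [[2]].
Insert 1: 1 bumps 2 from row 1; 2 starts row 2. P = [[1], [2]].
Insert 3: appended to row 1. P = [[1, 3], [2]].
Insert 4: appended to row 1. P = [[1, 3, 4], [2]].
Insert 5: appended to row 1. P = [[1, 3, 4, 5], [2]].

So P = [[1, 3, 4, 5], [2]], Q = [[1, 3, 4, 5], [2]].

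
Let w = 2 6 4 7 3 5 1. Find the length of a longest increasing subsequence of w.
3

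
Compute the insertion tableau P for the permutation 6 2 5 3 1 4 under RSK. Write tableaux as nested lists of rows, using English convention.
P = [[1, 3, 4], [2], [5], [6]]

Insert 6: appended to row 1. P = [[6]].
Insert 2: 2 bumps 6 from row 1; 6 starts row 2. P = [[2], [6]].
Insert 5: appended to row 1. P = [[2, 5], [6]].
Insert 3: 3 bumps 5 from row 1; 5 bumps 6 from row 2; 6 starts row 3. P = [[2, 3], [5], [6]].
Insert 1: 1 bumps 2 from row 1; 2 bumps 5 from row 2; 5 bumps 6 from row 3; 6 starts row 4. P = [[1, 3], [2], [5], [6]].
Insert 4: appended to row 1. P = [[1, 3, 4], [2], [5], [6]].

So P = [[1, 3, 4], [2], [5], [6]].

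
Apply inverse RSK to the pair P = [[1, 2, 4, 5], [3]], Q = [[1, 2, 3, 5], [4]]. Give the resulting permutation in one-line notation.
1 3 4 2 5

Reverse the RSK construction: for i from n down to 1, find the cell of Q containing i, remove the entry at that cell from P, and reverse-bump it up through P; the value ejected from row 1 is w(i).

Step i=5: Q has 5 at row 1, column 4; remove that cell from P, ejecting 5. So w(5) = 5. P is now [[1, 2, 4], [3]].
Step i=4: Q has 4 at row 2, column 1; remove 3 from row 2 of P and reverse-bump: 3 enters row 1 and ejects 2. So w(4) = 2. P is now [[1, 3, 4]].
Step i=3: Q has 3 at row 1, column 3; remove that cell from P, ejecting 4. So w(3) = 4. P is now [[1, 3]].
Step i=2: Q has 2 at row 1, column 2; remove that cell from P, ejecting 3. So w(2) = 3. P is now [[1]].
Step i=1: Q has 1 at row 1, column 1; remove that cell from P, ejecting 1. So w(1) = 1. P is now [].

So w = 1 3 4 2 5.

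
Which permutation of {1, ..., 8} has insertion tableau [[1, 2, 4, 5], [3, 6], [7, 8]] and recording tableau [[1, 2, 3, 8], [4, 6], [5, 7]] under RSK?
Reverse the RSK construction: for i from n down to 1, find the cell of Q containing i, remove the entry at that cell from P, and reverse-bump it up through P; the value ejected from row 1 is w(i).

Step i=8: Q has 8 at row 1, column 4; remove that cell from P, ejecting 5. So w(8) = 5. P is now [[1, 2, 4], [3, 6], [7, 8]].
Step i=7: Q has 7 at row 3, column 2; remove 8 from row 3 of P and reverse-bump: 8 enters row 2 and ejects 6; 6 enters row 1 and ejects 4. So w(7) = 4. P is now [[1, 2, 6], [3, 8], [7]].
Step i=6: Q has 6 at row 2, column 2; remove 8 from row 2 of P and reverse-bump: 8 enters row 1 and ejects 6. So w(6) = 6. P is now [[1, 2, 8], [3], [7]].
Step i=5: Q has 5 at row 3, column 1; remove 7 from row 3 of P and reverse-bump: 7 enters row 2 and ejects 3; 3 enters row 1 and ejects 2. So w(5) = 2. P is now [[1, 3, 8], [7]].
Step i=4: Q has 4 at row 2, column 1; remove 7 from row 2 of P and reverse-bump: 7 enters row 1 and ejects 3. So w(4) = 3. P is now [[1, 7, 8]].
Step i=3: Q has 3 at row 1, column 3; remove that cell from P, ejecting 8. So w(3) = 8. P is now [[1, 7]].
Step i=2: Q has 2 at row 1, column 2; remove that cell from P, ejecting 7. So w(2) = 7. P is now [[1]].
Step i=1: Q has 1 at row 1, column 1; remove that cell from P, ejecting 1. So w(1) = 1. P is now [].

So w = 1 7 8 3 2 6 4 5.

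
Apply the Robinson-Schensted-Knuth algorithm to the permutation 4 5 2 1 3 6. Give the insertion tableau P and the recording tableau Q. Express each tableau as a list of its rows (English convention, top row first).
Insert each entry of the permutation into P by Schensted row insertion, recording in Q the position of each new cell.

Insert 4: appended to row 1. P = [[4]], Q = [[1]].
Insert 5: appended to row 1. P = [[4, 5]], Q = [[1, 2]].
Insert 2: 2 bumps 4 from row 1; 4 starts row 2. P = [[2, 5], [4]], Q = [[1, 2], [3]].
Insert 1: 1 bumps 2 from row 1; 2 bumps 4 from row 2; 4 starts row 3. P = [[1, 5], [2], [4]], Q = [[1, 2], [3], [4]].
Insert 3: 3 bumps 5 from row 1; 5 appends to row 2. P = [[1, 3], [2, 5], [4]], Q = [[1, 2], [3, 5], [4]].
Insert 6: appended to row 1. P = [[1, 3, 6], [2, 5], [4]], Q = [[1, 2, 6], [3, 5], [4]].

So P = [[1, 3, 6], [2, 5], [4]], Q = [[1, 2, 6], [3, 5], [4]].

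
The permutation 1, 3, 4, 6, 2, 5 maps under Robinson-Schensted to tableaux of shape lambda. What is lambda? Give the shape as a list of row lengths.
Row-insert each entry into an empty tableau.

After inserting 1: P = [[1]].
After inserting 3: P = [[1, 3]].
After inserting 4: P = [[1, 3, 4]].
After inserting 6: P = [[1, 3, 4, 6]].
After inserting 2: P = [[1, 2, 4, 6], [3]].
After inserting 5: P = [[1, 2, 4, 5], [3, 6]].

The final insertion tableau P = [[1, 2, 4, 5], [3, 6]] has shape [4, 2].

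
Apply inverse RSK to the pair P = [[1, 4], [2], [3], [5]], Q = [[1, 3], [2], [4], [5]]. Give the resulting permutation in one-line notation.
5 3 4 2 1

Reverse the RSK construction: for i from n down to 1, find the cell of Q containing i, remove the entry at that cell from P, and reverse-bump it up through P; the value ejected from row 1 is w(i).

Step i=5: Q has 5 at row 4, column 1; remove 5 from row 4 of P and reverse-bump: 5 enters row 3 and ejects 3; 3 enters row 2 and ejects 2; 2 enters row 1 and ejects 1. So w(5) = 1. P is now [[2, 4], [3], [5]].
Step i=4: Q has 4 at row 3, column 1; remove 5 from row 3 of P and reverse-bump: 5 enters row 2 and ejects 3; 3 enters row 1 and ejects 2. So w(4) = 2. P is now [[3, 4], [5]].
Step i=3: Q has 3 at row 1, column 2; remove that cell from P, ejecting 4. So w(3) = 4. P is now [[3], [5]].
Step i=2: Q has 2 at row 2, column 1; remove 5 from row 2 of P and reverse-bump: 5 enters row 1 and ejects 3. So w(2) = 3. P is now [[5]].
Step i=1: Q has 1 at row 1, column 1; remove that cell from P, ejecting 5. So w(1) = 5. P is now [].

So w = 5 3 4 2 1.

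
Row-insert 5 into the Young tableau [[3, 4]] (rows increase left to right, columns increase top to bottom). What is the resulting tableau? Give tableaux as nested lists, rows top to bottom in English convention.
5 is larger than every entry of row 1, so it is appended to row 1. The new tableau is [[3, 4, 5]].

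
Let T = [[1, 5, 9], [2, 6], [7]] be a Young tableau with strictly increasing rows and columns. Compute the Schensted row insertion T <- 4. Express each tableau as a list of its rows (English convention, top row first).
[[1, 4, 9], [2, 5], [6], [7]]

In row 1, 4 replaces 5 (the leftmost entry greater than 4); 5 is bumped to row 2. In row 2, 5 replaces 6 (the leftmost entry greater than 5); 6 is bumped to row 3. In row 3, 6 replaces 7 (the leftmost entry greater than 6); 7 is bumped to row 4. 7 starts a new row 4. The new tableau is [[1, 4, 9], [2, 5], [6], [7]].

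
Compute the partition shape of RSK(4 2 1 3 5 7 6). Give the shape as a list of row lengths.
[4, 2, 1]

RSK row insertion gives P = [[1, 3, 5, 6], [2, 7], [4]], which has shape [4, 2, 1].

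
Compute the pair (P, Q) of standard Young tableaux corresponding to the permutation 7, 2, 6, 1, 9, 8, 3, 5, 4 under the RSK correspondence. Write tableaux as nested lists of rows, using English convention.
Insert each entry of the permutation into P by Schensted row insertion, recording in Q the position of each new cell.

Insert 7: appended to row 1. P = [[7]].
Insert 2: 2 bumps 7 from row 1; 7 starts row 2. P = [[2], [7]].
Insert 6: appended to row 1. P = [[2, 6], [7]].
Insert 1: 1 bumps 2 from row 1; 2 bumps 7 from row 2; 7 starts row 3. P = [[1, 6], [2], [7]].
Insert 9: appended to row 1. P = [[1, 6, 9], [2], [7]].
Insert 8: 8 bumps 9 from row 1; 9 appends to row 2. P = [[1, 6, 8], [2, 9], [7]].
Insert 3: 3 bumps 6 from row 1; 6 bumps 9 from row 2; 9 appends to row 3. P = [[1, 3, 8], [2, 6], [7, 9]].
Insert 5: 5 bumps 8 from row 1; 8 appends to row 2. P = [[1, 3, 5], [2, 6, 8], [7, 9]].
Insert 4: 4 bumps 5 from row 1; 5 bumps 6 from row 2; 6 bumps 7 from row 3; 7 starts row 4. P = [[1, 3, 4], [2, 5, 8], [6, 9], [7]].

So P = [[1, 3, 4], [2, 5, 8], [6, 9], [7]], Q = [[1, 3, 5], [2, 6, 8], [4, 7], [9]].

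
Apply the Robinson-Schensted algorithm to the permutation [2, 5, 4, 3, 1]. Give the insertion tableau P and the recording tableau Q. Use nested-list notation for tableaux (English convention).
P = [[1, 3], [2], [4], [5]], Q = [[1, 2], [3], [4], [5]]

Insert each entry of the permutation into P by Schensted row insertion, recording in Q the position of each new cell.

Insert 2: appended to row 1. P = [[2]].
Insert 5: appended to row 1. P = [[2, 5]].
Insert 4: 4 bumps 5 from row 1; 5 starts row 2. P = [[2, 4], [5]].
Insert 3: 3 bumps 4 from row 1; 4 bumps 5 from row 2; 5 starts row 3. P = [[2, 3], [4], [5]].
Insert 1: 1 bumps 2 from row 1; 2 bumps 4 from row 2; 4 bumps 5 from row 3; 5 starts row 4. P = [[1, 3], [2], [4], [5]].

So P = [[1, 3], [2], [4], [5]], Q = [[1, 2], [3], [4], [5]].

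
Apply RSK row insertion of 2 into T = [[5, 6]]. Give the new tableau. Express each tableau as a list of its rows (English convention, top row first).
[[2, 6], [5]]

In row 1, 2 replaces 5 (the leftmost entry greater than 2); 5 is bumped to row 2. 5 starts a new row 2. The new tableau is [[2, 6], [5]].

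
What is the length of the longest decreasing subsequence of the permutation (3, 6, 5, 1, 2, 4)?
3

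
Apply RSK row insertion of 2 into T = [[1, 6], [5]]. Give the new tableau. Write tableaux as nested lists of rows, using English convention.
In row 1, 2 replaces 6 (the leftmost entry greater than 2); 6 is bumped to row 2. 6 is appended to row 2. The new tableau is [[1, 2], [5, 6]].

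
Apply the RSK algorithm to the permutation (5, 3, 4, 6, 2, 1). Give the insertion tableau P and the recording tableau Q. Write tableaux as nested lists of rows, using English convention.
Insert each entry of the permutation into P by Schensted row insertion, recording in Q the position of each new cell.

Insert 5: appended to row 1. P = [[5]].
Insert 3: 3 bumps 5 from row 1; 5 starts row 2. P = [[3], [5]].
Insert 4: appended to row 1. P = [[3, 4], [5]].
Insert 6: appended to row 1. P = [[3, 4, 6], [5]].
Insert 2: 2 bumps 3 from row 1; 3 bumps 5 from row 2; 5 starts row 3. P = [[2, 4, 6], [3], [5]].
Insert 1: 1 bumps 2 from row 1; 2 bumps 3 from row 2; 3 bumps 5 from row 3; 5 starts row 4. P = [[1, 4, 6], [2], [3], [5]].

So P = [[1, 4, 6], [2], [3], [5]], Q = [[1, 3, 4], [2], [5], [6]].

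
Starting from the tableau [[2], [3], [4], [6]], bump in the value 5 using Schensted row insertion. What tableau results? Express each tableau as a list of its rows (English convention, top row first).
[[2, 5], [3], [4], [6]]

5 is larger than every entry of row 1, so it is appended to row 1. The new tableau is [[2, 5], [3], [4], [6]].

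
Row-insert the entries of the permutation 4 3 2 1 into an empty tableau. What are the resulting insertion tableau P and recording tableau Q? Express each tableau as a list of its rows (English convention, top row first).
Insert each entry of the permutation into P by Schensted row insertion, recording in Q the position of each new cell.

Insert 4: appended to row 1. P = [[4]].
Insert 3: 3 bumps 4 from row 1; 4 starts row 2. P = [[3], [4]].
Insert 2: 2 bumps 3 from row 1; 3 bumps 4 from row 2; 4 starts row 3. P = [[2], [3], [4]].
Insert 1: 1 bumps 2 from row 1; 2 bumps 3 from row 2; 3 bumps 4 from row 3; 4 starts row 4. P = [[1], [2], [3], [4]].

So P = [[1], [2], [3], [4]], Q = [[1], [2], [3], [4]].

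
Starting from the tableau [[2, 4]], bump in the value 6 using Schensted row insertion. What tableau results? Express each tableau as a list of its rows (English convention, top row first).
6 is larger than every entry of row 1, so it is appended to row 1. The new tableau is [[2, 4, 6]].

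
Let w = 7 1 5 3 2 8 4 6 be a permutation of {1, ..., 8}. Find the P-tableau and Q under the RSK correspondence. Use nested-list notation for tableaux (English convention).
P = [[1, 2, 4, 6], [3, 8], [5], [7]], Q = [[1, 3, 6, 8], [2, 7], [4], [5]]

Insert each entry of the permutation into P by Schensted row insertion, recording in Q the position of each new cell.

After inserting 7: P = [[7]].
After inserting 1: P = [[1], [7]].
After inserting 5: P = [[1, 5], [7]].
After inserting 3: P = [[1, 3], [5], [7]].
After inserting 2: P = [[1, 2], [3], [5], [7]].
After inserting 8: P = [[1, 2, 8], [3], [5], [7]].
After inserting 4: P = [[1, 2, 4], [3, 8], [5], [7]].
After inserting 6: P = [[1, 2, 4, 6], [3, 8], [5], [7]].

So P = [[1, 2, 4, 6], [3, 8], [5], [7]], Q = [[1, 3, 6, 8], [2, 7], [4], [5]].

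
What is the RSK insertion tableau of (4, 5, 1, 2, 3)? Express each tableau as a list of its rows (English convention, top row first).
P = [[1, 2, 3], [4, 5]]

Insert 4: appended to row 1. P = [[4]].
Insert 5: appended to row 1. P = [[4, 5]].
Insert 1: 1 bumps 4 from row 1; 4 starts row 2. P = [[1, 5], [4]].
Insert 2: 2 bumps 5 from row 1; 5 appends to row 2. P = [[1, 2], [4, 5]].
Insert 3: appended to row 1. P = [[1, 2, 3], [4, 5]].

So P = [[1, 2, 3], [4, 5]].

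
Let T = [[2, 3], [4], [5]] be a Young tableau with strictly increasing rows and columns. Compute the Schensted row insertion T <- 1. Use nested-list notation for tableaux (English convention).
In row 1, 1 replaces 2 (the leftmost entry greater than 1); 2 is bumped to row 2. In row 2, 2 replaces 4 (the leftmost entry greater than 2); 4 is bumped to row 3. In row 3, 4 replaces 5 (the leftmost entry greater than 4); 5 is bumped to row 4. 5 starts a new row 4. The new tableau is [[1, 3], [2], [4], [5]].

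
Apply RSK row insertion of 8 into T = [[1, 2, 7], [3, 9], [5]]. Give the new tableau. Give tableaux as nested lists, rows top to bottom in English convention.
[[1, 2, 7, 8], [3, 9], [5]]

8 is larger than every entry of row 1, so it is appended to row 1. The new tableau is [[1, 2, 7, 8], [3, 9], [5]].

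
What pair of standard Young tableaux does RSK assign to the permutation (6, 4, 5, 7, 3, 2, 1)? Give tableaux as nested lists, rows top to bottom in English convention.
Insert each entry of the permutation into P by Schensted row insertion, recording in Q the position of each new cell.

Insert 6: appended to row 1. P = [[6]], Q = [[1]].
Insert 4: 4 bumps 6 from row 1; 6 starts row 2. P = [[4], [6]], Q = [[1], [2]].
Insert 5: appended to row 1. P = [[4, 5], [6]], Q = [[1, 3], [2]].
Insert 7: appended to row 1. P = [[4, 5, 7], [6]], Q = [[1, 3, 4], [2]].
Insert 3: 3 bumps 4 from row 1; 4 bumps 6 from row 2; 6 starts row 3. P = [[3, 5, 7], [4], [6]], Q = [[1, 3, 4], [2], [5]].
Insert 2: 2 bumps 3 from row 1; 3 bumps 4 from row 2; 4 bumps 6 from row 3; 6 starts row 4. P = [[2, 5, 7], [3], [4], [6]], Q = [[1, 3, 4], [2], [5], [6]].
Insert 1: 1 bumps 2 from row 1; 2 bumps 3 from row 2; 3 bumps 4 from row 3; 4 bumps 6 from row 4; 6 starts row 5. P = [[1, 5, 7], [2], [3], [4], [6]], Q = [[1, 3, 4], [2], [5], [6], [7]].

So P = [[1, 5, 7], [2], [3], [4], [6]], Q = [[1, 3, 4], [2], [5], [6], [7]].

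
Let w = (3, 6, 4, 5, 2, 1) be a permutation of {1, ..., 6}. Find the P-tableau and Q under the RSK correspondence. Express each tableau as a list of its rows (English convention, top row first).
P = [[1, 4, 5], [2], [3], [6]], Q = [[1, 2, 4], [3], [5], [6]]

Insert each entry of the permutation into P by Schensted row insertion, recording in Q the position of each new cell.

Insert 3: appended to row 1. P = [[3]].
Insert 6: appended to row 1. P = [[3, 6]].
Insert 4: 4 bumps 6 from row 1; 6 starts row 2. P = [[3, 4], [6]].
Insert 5: appended to row 1. P = [[3, 4, 5], [6]].
Insert 2: 2 bumps 3 from row 1; 3 bumps 6 from row 2; 6 starts row 3. P = [[2, 4, 5], [3], [6]].
Insert 1: 1 bumps 2 from row 1; 2 bumps 3 from row 2; 3 bumps 6 from row 3; 6 starts row 4. P = [[1, 4, 5], [2], [3], [6]].

So P = [[1, 4, 5], [2], [3], [6]], Q = [[1, 2, 4], [3], [5], [6]].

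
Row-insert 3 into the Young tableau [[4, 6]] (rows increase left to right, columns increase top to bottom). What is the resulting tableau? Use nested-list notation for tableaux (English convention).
In row 1, 3 replaces 4 (the leftmost entry greater than 3); 4 is bumped to row 2. 4 starts a new row 2. The new tableau is [[3, 6], [4]].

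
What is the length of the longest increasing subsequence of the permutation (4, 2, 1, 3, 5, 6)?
4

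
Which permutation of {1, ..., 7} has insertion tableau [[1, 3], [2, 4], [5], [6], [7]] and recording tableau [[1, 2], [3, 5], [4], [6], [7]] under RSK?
2 7 6 1 5 4 3

Reverse RSK: for i = n, n-1, ..., 1, locate i in Q, remove the corresponding corner cell from P, and reverse-bump its entry up through P; the value ejected from row 1 is w(i).

So w = 2 7 6 1 5 4 3.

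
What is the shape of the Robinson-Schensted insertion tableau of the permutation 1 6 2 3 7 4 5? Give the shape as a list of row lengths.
[5, 2]

Row-insert each entry into an empty tableau.

After inserting 1: P = [[1]].
After inserting 6: P = [[1, 6]].
After inserting 2: P = [[1, 2], [6]].
After inserting 3: P = [[1, 2, 3], [6]].
After inserting 7: P = [[1, 2, 3, 7], [6]].
After inserting 4: P = [[1, 2, 3, 4], [6, 7]].
After inserting 5: P = [[1, 2, 3, 4, 5], [6, 7]].

The final insertion tableau P = [[1, 2, 3, 4, 5], [6, 7]] has shape [5, 2].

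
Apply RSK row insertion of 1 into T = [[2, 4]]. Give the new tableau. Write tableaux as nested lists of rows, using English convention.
[[1, 4], [2]]

In row 1, 1 replaces 2 (the leftmost entry greater than 1); 2 is bumped to row 2. 2 starts a new row 2. The new tableau is [[1, 4], [2]].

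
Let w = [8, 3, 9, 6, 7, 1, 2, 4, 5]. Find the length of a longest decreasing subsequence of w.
3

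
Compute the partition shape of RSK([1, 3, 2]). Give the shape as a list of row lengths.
Row-insert each entry into an empty tableau.

After inserting 1: P = [[1]].
After inserting 3: P = [[1, 3]].
After inserting 2: P = [[1, 2], [3]].

The final insertion tableau P = [[1, 2], [3]] has shape [2, 1].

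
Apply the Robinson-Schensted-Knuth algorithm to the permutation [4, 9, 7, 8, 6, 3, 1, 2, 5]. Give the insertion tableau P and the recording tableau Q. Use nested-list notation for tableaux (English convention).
P = [[1, 2, 5], [3, 6, 8], [4], [7], [9]], Q = [[1, 2, 4], [3, 8, 9], [5], [6], [7]]

Insert each entry of the permutation into P by Schensted row insertion, recording in Q the position of each new cell.

Insert 4: appended to row 1. P = [[4]].
Insert 9: appended to row 1. P = [[4, 9]].
Insert 7: 7 bumps 9 from row 1; 9 starts row 2. P = [[4, 7], [9]].
Insert 8: appended to row 1. P = [[4, 7, 8], [9]].
Insert 6: 6 bumps 7 from row 1; 7 bumps 9 from row 2; 9 starts row 3. P = [[4, 6, 8], [7], [9]].
Insert 3: 3 bumps 4 from row 1; 4 bumps 7 from row 2; 7 bumps 9 from row 3; 9 starts row 4. P = [[3, 6, 8], [4], [7], [9]].
Insert 1: 1 bumps 3 from row 1; 3 bumps 4 from row 2; 4 bumps 7 from row 3; 7 bumps 9 from row 4; 9 starts row 5. P = [[1, 6, 8], [3], [4], [7], [9]].
Insert 2: 2 bumps 6 from row 1; 6 appends to row 2. P = [[1, 2, 8], [3, 6], [4], [7], [9]].
Insert 5: 5 bumps 8 from row 1; 8 appends to row 2. P = [[1, 2, 5], [3, 6, 8], [4], [7], [9]].

So P = [[1, 2, 5], [3, 6, 8], [4], [7], [9]], Q = [[1, 2, 4], [3, 8, 9], [5], [6], [7]].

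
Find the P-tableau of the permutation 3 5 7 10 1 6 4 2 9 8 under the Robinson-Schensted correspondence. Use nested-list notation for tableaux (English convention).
Insert 3: appended to row 1. P = [[3]].
Insert 5: appended to row 1. P = [[3, 5]].
Insert 7: appended to row 1. P = [[3, 5, 7]].
Insert 10: appended to row 1. P = [[3, 5, 7, 10]].
Insert 1: 1 bumps 3 from row 1; 3 starts row 2. P = [[1, 5, 7, 10], [3]].
Insert 6: 6 bumps 7 from row 1; 7 appends to row 2. P = [[1, 5, 6, 10], [3, 7]].
Insert 4: 4 bumps 5 from row 1; 5 bumps 7 from row 2; 7 starts row 3. P = [[1, 4, 6, 10], [3, 5], [7]].
Insert 2: 2 bumps 4 from row 1; 4 bumps 5 from row 2; 5 bumps 7 from row 3; 7 starts row 4. P = [[1, 2, 6, 10], [3, 4], [5], [7]].
Insert 9: 9 bumps 10 from row 1; 10 appends to row 2. P = [[1, 2, 6, 9], [3, 4, 10], [5], [7]].
Insert 8: 8 bumps 9 from row 1; 9 bumps 10 from row 2; 10 appends to row 3. P = [[1, 2, 6, 8], [3, 4, 9], [5, 10], [7]].

So P = [[1, 2, 6, 8], [3, 4, 9], [5, 10], [7]].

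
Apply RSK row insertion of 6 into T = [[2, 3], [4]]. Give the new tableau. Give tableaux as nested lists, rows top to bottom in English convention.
6 is larger than every entry of row 1, so it is appended to row 1. The new tableau is [[2, 3, 6], [4]].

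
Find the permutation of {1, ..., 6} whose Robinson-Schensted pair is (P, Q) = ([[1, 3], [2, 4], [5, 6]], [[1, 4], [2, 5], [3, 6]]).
Reverse the RSK construction: for i from n down to 1, find the cell of Q containing i, remove the entry at that cell from P, and reverse-bump it up through P; the value ejected from row 1 is w(i).

Step i=6: Q has 6 at row 3, column 2; remove 6 from row 3 of P and reverse-bump: 6 enters row 2 and ejects 4; 4 enters row 1 and ejects 3. So w(6) = 3. P is now [[1, 4], [2, 6], [5]].
Step i=5: Q has 5 at row 2, column 2; remove 6 from row 2 of P and reverse-bump: 6 enters row 1 and ejects 4. So w(5) = 4. P is now [[1, 6], [2], [5]].
Step i=4: Q has 4 at row 1, column 2; remove that cell from P, ejecting 6. So w(4) = 6. P is now [[1], [2], [5]].
Step i=3: Q has 3 at row 3, column 1; remove 5 from row 3 of P and reverse-bump: 5 enters row 2 and ejects 2; 2 enters row 1 and ejects 1. So w(3) = 1. P is now [[2], [5]].
Step i=2: Q has 2 at row 2, column 1; remove 5 from row 2 of P and reverse-bump: 5 enters row 1 and ejects 2. So w(2) = 2. P is now [[5]].
Step i=1: Q has 1 at row 1, column 1; remove that cell from P, ejecting 5. So w(1) = 5. P is now [].

So w = 5 2 1 6 4 3.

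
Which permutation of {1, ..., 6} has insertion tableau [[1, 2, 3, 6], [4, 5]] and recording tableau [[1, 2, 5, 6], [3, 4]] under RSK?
Reverse the RSK construction: for i from n down to 1, find the cell of Q containing i, remove the entry at that cell from P, and reverse-bump it up through P; the value ejected from row 1 is w(i).

Step i=6: Q has 6 at row 1, column 4; remove that cell from P, ejecting 6. So w(6) = 6. P is now [[1, 2, 3], [4, 5]].
Step i=5: Q has 5 at row 1, column 3; remove that cell from P, ejecting 3. So w(5) = 3. P is now [[1, 2], [4, 5]].
Step i=4: Q has 4 at row 2, column 2; remove 5 from row 2 of P and reverse-bump: 5 enters row 1 and ejects 2. So w(4) = 2. P is now [[1, 5], [4]].
Step i=3: Q has 3 at row 2, column 1; remove 4 from row 2 of P and reverse-bump: 4 enters row 1 and ejects 1. So w(3) = 1. P is now [[4, 5]].
Step i=2: Q has 2 at row 1, column 2; remove that cell from P, ejecting 5. So w(2) = 5. P is now [[4]].
Step i=1: Q has 1 at row 1, column 1; remove that cell from P, ejecting 4. So w(1) = 4. P is now [].

So w = 4 5 1 2 3 6.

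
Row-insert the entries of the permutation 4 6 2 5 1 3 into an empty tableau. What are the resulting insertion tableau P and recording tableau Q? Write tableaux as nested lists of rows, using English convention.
Insert each entry of the permutation into P by Schensted row insertion, recording in Q the position of each new cell.

Insert 4: appended to row 1. P = [[4]], Q = [[1]].
Insert 6: appended to row 1. P = [[4, 6]], Q = [[1, 2]].
Insert 2: 2 bumps 4 from row 1; 4 starts row 2. P = [[2, 6], [4]], Q = [[1, 2], [3]].
Insert 5: 5 bumps 6 from row 1; 6 appends to row 2. P = [[2, 5], [4, 6]], Q = [[1, 2], [3, 4]].
Insert 1: 1 bumps 2 from row 1; 2 bumps 4 from row 2; 4 starts row 3. P = [[1, 5], [2, 6], [4]], Q = [[1, 2], [3, 4], [5]].
Insert 3: 3 bumps 5 from row 1; 5 bumps 6 from row 2; 6 appends to row 3. P = [[1, 3], [2, 5], [4, 6]], Q = [[1, 2], [3, 4], [5, 6]].

So P = [[1, 3], [2, 5], [4, 6]], Q = [[1, 2], [3, 4], [5, 6]].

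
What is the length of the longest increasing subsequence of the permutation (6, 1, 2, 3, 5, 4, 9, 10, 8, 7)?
6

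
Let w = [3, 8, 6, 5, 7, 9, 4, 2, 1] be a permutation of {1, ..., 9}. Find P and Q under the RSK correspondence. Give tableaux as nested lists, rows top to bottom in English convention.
Insert each entry of the permutation into P by Schensted row insertion, recording in Q the position of each new cell.

Insert 3: appended to row 1. P = [[3]], Q = [[1]].
Insert 8: appended to row 1. P = [[3, 8]], Q = [[1, 2]].
Insert 6: 6 bumps 8 from row 1; 8 starts row 2. P = [[3, 6], [8]], Q = [[1, 2], [3]].
Insert 5: 5 bumps 6 from row 1; 6 bumps 8 from row 2; 8 starts row 3. P = [[3, 5], [6], [8]], Q = [[1, 2], [3], [4]].
Insert 7: appended to row 1. P = [[3, 5, 7], [6], [8]], Q = [[1, 2, 5], [3], [4]].
Insert 9: appended to row 1. P = [[3, 5, 7, 9], [6], [8]], Q = [[1, 2, 5, 6], [3], [4]].
Insert 4: 4 bumps 5 from row 1; 5 bumps 6 from row 2; 6 bumps 8 from row 3; 8 starts row 4. P = [[3, 4, 7, 9], [5], [6], [8]], Q = [[1, 2, 5, 6], [3], [4], [7]].
Insert 2: 2 bumps 3 from row 1; 3 bumps 5 from row 2; 5 bumps 6 from row 3; 6 bumps 8 from row 4; 8 starts row 5. P = [[2, 4, 7, 9], [3], [5], [6], [8]], Q = [[1, 2, 5, 6], [3], [4], [7], [8]].
Insert 1: 1 bumps 2 from row 1; 2 bumps 3 from row 2; 3 bumps 5 from row 3; 5 bumps 6 from row 4; 6 bumps 8 from row 5; 8 starts row 6. P = [[1, 4, 7, 9], [2], [3], [5], [6], [8]], Q = [[1, 2, 5, 6], [3], [4], [7], [8], [9]].

So P = [[1, 4, 7, 9], [2], [3], [5], [6], [8]], Q = [[1, 2, 5, 6], [3], [4], [7], [8], [9]].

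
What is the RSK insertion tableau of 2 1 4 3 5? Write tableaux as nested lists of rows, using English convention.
P = [[1, 3, 5], [2, 4]]

Insert 2: appended to row 1. P = [[2]].
Insert 1: 1 bumps 2 from row 1; 2 starts row 2. P = [[1], [2]].
Insert 4: appended to row 1. P = [[1, 4], [2]].
Insert 3: 3 bumps 4 from row 1; 4 appends to row 2. P = [[1, 3], [2, 4]].
Insert 5: appended to row 1. P = [[1, 3, 5], [2, 4]].

So P = [[1, 3, 5], [2, 4]].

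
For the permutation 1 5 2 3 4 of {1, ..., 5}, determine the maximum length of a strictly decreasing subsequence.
2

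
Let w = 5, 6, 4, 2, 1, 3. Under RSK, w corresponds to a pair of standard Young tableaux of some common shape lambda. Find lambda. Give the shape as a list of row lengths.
Row-insert each entry into an empty tableau.

After inserting 5: P = [[5]].
After inserting 6: P = [[5, 6]].
After inserting 4: P = [[4, 6], [5]].
After inserting 2: P = [[2, 6], [4], [5]].
After inserting 1: P = [[1, 6], [2], [4], [5]].
After inserting 3: P = [[1, 3], [2, 6], [4], [5]].

The final insertion tableau P = [[1, 3], [2, 6], [4], [5]] has shape [2, 2, 1, 1].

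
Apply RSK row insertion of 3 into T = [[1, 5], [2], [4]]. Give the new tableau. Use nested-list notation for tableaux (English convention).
In row 1, 3 replaces 5 (the leftmost entry greater than 3); 5 is bumped to row 2. 5 is appended to row 2. The new tableau is [[1, 3], [2, 5], [4]].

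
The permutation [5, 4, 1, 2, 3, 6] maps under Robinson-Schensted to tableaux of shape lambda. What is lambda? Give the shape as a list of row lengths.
Row-insert each entry into an empty tableau.

After inserting 5: P = [[5]].
After inserting 4: P = [[4], [5]].
After inserting 1: P = [[1], [4], [5]].
After inserting 2: P = [[1, 2], [4], [5]].
After inserting 3: P = [[1, 2, 3], [4], [5]].
After inserting 6: P = [[1, 2, 3, 6], [4], [5]].

The final insertion tableau P = [[1, 2, 3, 6], [4], [5]] has shape [4, 1, 1].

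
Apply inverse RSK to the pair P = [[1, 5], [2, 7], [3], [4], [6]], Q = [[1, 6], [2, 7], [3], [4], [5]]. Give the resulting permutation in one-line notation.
6 4 3 2 1 7 5

Reverse the RSK construction: for i from n down to 1, find the cell of Q containing i, remove the entry at that cell from P, and reverse-bump it up through P; the value ejected from row 1 is w(i).

Step i=7: Q has 7 at row 2, column 2; remove 7 from row 2 of P and reverse-bump: 7 enters row 1 and ejects 5. So w(7) = 5. P is now [[1, 7], [2], [3], [4], [6]].
Step i=6: Q has 6 at row 1, column 2; remove that cell from P, ejecting 7. So w(6) = 7. P is now [[1], [2], [3], [4], [6]].
Step i=5: Q has 5 at row 5, column 1; remove 6 from row 5 of P and reverse-bump: 6 enters row 4 and ejects 4; 4 enters row 3 and ejects 3; 3 enters row 2 and ejects 2; 2 enters row 1 and ejects 1. So w(5) = 1. P is now [[2], [3], [4], [6]].
Step i=4: Q has 4 at row 4, column 1; remove 6 from row 4 of P and reverse-bump: 6 enters row 3 and ejects 4; 4 enters row 2 and ejects 3; 3 enters row 1 and ejects 2. So w(4) = 2. P is now [[3], [4], [6]].
Step i=3: Q has 3 at row 3, column 1; remove 6 from row 3 of P and reverse-bump: 6 enters row 2 and ejects 4; 4 enters row 1 and ejects 3. So w(3) = 3. P is now [[4], [6]].
Step i=2: Q has 2 at row 2, column 1; remove 6 from row 2 of P and reverse-bump: 6 enters row 1 and ejects 4. So w(2) = 4. P is now [[6]].
Step i=1: Q has 1 at row 1, column 1; remove that cell from P, ejecting 6. So w(1) = 6. P is now [].

So w = 6 4 3 2 1 7 5.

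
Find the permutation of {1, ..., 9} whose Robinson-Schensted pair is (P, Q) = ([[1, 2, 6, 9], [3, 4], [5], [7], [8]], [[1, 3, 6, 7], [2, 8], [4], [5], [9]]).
Reverse the RSK construction: for i from n down to 1, find the cell of Q containing i, remove the entry at that cell from P, and reverse-bump it up through P; the value ejected from row 1 is w(i).

Step i=9: Q has 9 at row 5, column 1; remove 8 from row 5 of P and reverse-bump: 8 enters row 4 and ejects 7; 7 enters row 3 and ejects 5; 5 enters row 2 and ejects 4; 4 enters row 1 and ejects 2. So w(9) = 2. P is now [[1, 4, 6, 9], [3, 5], [7], [8]].
Step i=8: Q has 8 at row 2, column 2; remove 5 from row 2 of P and reverse-bump: 5 enters row 1 and ejects 4. So w(8) = 4. P is now [[1, 5, 6, 9], [3], [7], [8]].
Step i=7: Q has 7 at row 1, column 4; remove that cell from P, ejecting 9. So w(7) = 9. P is now [[1, 5, 6], [3], [7], [8]].
Step i=6: Q has 6 at row 1, column 3; remove that cell from P, ejecting 6. So w(6) = 6. P is now [[1, 5], [3], [7], [8]].
Step i=5: Q has 5 at row 4, column 1; remove 8 from row 4 of P and reverse-bump: 8 enters row 3 and ejects 7; 7 enters row 2 and ejects 3; 3 enters row 1 and ejects 1. So w(5) = 1. P is now [[3, 5], [7], [8]].
Step i=4: Q has 4 at row 3, column 1; remove 8 from row 3 of P and reverse-bump: 8 enters row 2 and ejects 7; 7 enters row 1 and ejects 5. So w(4) = 5. P is now [[3, 7], [8]].
Step i=3: Q has 3 at row 1, column 2; remove that cell from P, ejecting 7. So w(3) = 7. P is now [[3], [8]].
Step i=2: Q has 2 at row 2, column 1; remove 8 from row 2 of P and reverse-bump: 8 enters row 1 and ejects 3. So w(2) = 3. P is now [[8]].
Step i=1: Q has 1 at row 1, column 1; remove that cell from P, ejecting 8. So w(1) = 8. P is now [].

So w = 8 3 7 5 1 6 9 4 2.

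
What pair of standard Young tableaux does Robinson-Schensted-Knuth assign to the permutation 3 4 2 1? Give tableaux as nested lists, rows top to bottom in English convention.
Insert each entry of the permutation into P by Schensted row insertion, recording in Q the position of each new cell.

Insert 3: appended to row 1. P = [[3]].
Insert 4: appended to row 1. P = [[3, 4]].
Insert 2: 2 bumps 3 from row 1; 3 starts row 2. P = [[2, 4], [3]].
Insert 1: 1 bumps 2 from row 1; 2 bumps 3 from row 2; 3 starts row 3. P = [[1, 4], [2], [3]].

So P = [[1, 4], [2], [3]], Q = [[1, 2], [3], [4]].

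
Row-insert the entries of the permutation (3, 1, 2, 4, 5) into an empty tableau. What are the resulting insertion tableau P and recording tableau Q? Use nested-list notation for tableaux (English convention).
Insert each entry of the permutation into P by Schensted row insertion, recording in Q the position of each new cell.

After inserting 3: P = [[3]].
After inserting 1: P = [[1], [3]].
After inserting 2: P = [[1, 2], [3]].
After inserting 4: P = [[1, 2, 4], [3]].
After inserting 5: P = [[1, 2, 4, 5], [3]].

So P = [[1, 2, 4, 5], [3]], Q = [[1, 3, 4, 5], [2]].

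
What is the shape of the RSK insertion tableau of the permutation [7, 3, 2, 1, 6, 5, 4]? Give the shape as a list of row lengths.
RSK row insertion gives P = [[1, 4], [2, 5], [3, 6], [7]], which has shape [2, 2, 2, 1].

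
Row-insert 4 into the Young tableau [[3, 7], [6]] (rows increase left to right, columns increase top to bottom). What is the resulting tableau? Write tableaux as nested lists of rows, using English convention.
[[3, 4], [6, 7]]

In row 1, 4 replaces 7 (the leftmost entry greater than 4); 7 is bumped to row 2. 7 is appended to row 2. The new tableau is [[3, 4], [6, 7]].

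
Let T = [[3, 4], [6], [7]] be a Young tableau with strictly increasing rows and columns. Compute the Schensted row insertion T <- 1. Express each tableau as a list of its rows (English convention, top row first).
In row 1, 1 replaces 3 (the leftmost entry greater than 1); 3 is bumped to row 2. In row 2, 3 replaces 6 (the leftmost entry greater than 3); 6 is bumped to row 3. In row 3, 6 replaces 7 (the leftmost entry greater than 6); 7 is bumped to row 4. 7 starts a new row 4. The new tableau is [[1, 4], [3], [6], [7]].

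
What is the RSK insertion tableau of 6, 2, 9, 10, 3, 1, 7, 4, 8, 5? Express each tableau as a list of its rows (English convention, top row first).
P = [[1, 3, 4, 5], [2, 7, 8], [6, 9, 10]]

Insert 6: appended to row 1. P = [[6]].
Insert 2: 2 bumps 6 from row 1; 6 starts row 2. P = [[2], [6]].
Insert 9: appended to row 1. P = [[2, 9], [6]].
Insert 10: appended to row 1. P = [[2, 9, 10], [6]].
Insert 3: 3 bumps 9 from row 1; 9 appends to row 2. P = [[2, 3, 10], [6, 9]].
Insert 1: 1 bumps 2 from row 1; 2 bumps 6 from row 2; 6 starts row 3. P = [[1, 3, 10], [2, 9], [6]].
Insert 7: 7 bumps 10 from row 1; 10 appends to row 2. P = [[1, 3, 7], [2, 9, 10], [6]].
Insert 4: 4 bumps 7 from row 1; 7 bumps 9 from row 2; 9 appends to row 3. P = [[1, 3, 4], [2, 7, 10], [6, 9]].
Insert 8: appended to row 1. P = [[1, 3, 4, 8], [2, 7, 10], [6, 9]].
Insert 5: 5 bumps 8 from row 1; 8 bumps 10 from row 2; 10 appends to row 3. P = [[1, 3, 4, 5], [2, 7, 8], [6, 9, 10]].

So P = [[1, 3, 4, 5], [2, 7, 8], [6, 9, 10]].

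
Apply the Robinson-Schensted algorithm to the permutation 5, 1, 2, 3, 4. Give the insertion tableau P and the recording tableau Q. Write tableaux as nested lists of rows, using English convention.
P = [[1, 2, 3, 4], [5]], Q = [[1, 3, 4, 5], [2]]

Insert each entry of the permutation into P by Schensted row insertion, recording in Q the position of each new cell.

Insert 5: appended to row 1. P = [[5]], Q = [[1]].
Insert 1: 1 bumps 5 from row 1; 5 starts row 2. P = [[1], [5]], Q = [[1], [2]].
Insert 2: appended to row 1. P = [[1, 2], [5]], Q = [[1, 3], [2]].
Insert 3: appended to row 1. P = [[1, 2, 3], [5]], Q = [[1, 3, 4], [2]].
Insert 4: appended to row 1. P = [[1, 2, 3, 4], [5]], Q = [[1, 3, 4, 5], [2]].

So P = [[1, 2, 3, 4], [5]], Q = [[1, 3, 4, 5], [2]].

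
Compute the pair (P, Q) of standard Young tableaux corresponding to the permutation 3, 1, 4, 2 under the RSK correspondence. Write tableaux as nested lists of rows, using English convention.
P = [[1, 2], [3, 4]], Q = [[1, 3], [2, 4]]

Insert each entry of the permutation into P by Schensted row insertion, recording in Q the position of each new cell.

Insert 3: appended to row 1. P = [[3]].
Insert 1: 1 bumps 3 from row 1; 3 starts row 2. P = [[1], [3]].
Insert 4: appended to row 1. P = [[1, 4], [3]].
Insert 2: 2 bumps 4 from row 1; 4 appends to row 2. P = [[1, 2], [3, 4]].

So P = [[1, 2], [3, 4]], Q = [[1, 3], [2, 4]].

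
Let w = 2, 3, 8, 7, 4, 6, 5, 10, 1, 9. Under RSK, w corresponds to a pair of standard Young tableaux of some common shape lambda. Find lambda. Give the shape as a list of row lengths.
Row-insert each entry into an empty tableau.

After inserting 2: P = [[2]].
After inserting 3: P = [[2, 3]].
After inserting 8: P = [[2, 3, 8]].
After inserting 7: P = [[2, 3, 7], [8]].
After inserting 4: P = [[2, 3, 4], [7], [8]].
After inserting 6: P = [[2, 3, 4, 6], [7], [8]].
After inserting 5: P = [[2, 3, 4, 5], [6], [7], [8]].
After inserting 10: P = [[2, 3, 4, 5, 10], [6], [7], [8]].
After inserting 1: P = [[1, 3, 4, 5, 10], [2], [6], [7], [8]].
After inserting 9: P = [[1, 3, 4, 5, 9], [2, 10], [6], [7], [8]].

The final insertion tableau P = [[1, 3, 4, 5, 9], [2, 10], [6], [7], [8]] has shape [5, 2, 1, 1, 1].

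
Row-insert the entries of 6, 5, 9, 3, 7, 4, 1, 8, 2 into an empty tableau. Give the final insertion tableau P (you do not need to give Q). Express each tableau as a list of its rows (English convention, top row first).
P = [[1, 2, 8], [3, 4], [5, 7], [6, 9]]

Insert 6: appended to row 1. P = [[6]].
Insert 5: 5 bumps 6 from row 1; 6 starts row 2. P = [[5], [6]].
Insert 9: appended to row 1. P = [[5, 9], [6]].
Insert 3: 3 bumps 5 from row 1; 5 bumps 6 from row 2; 6 starts row 3. P = [[3, 9], [5], [6]].
Insert 7: 7 bumps 9 from row 1; 9 appends to row 2. P = [[3, 7], [5, 9], [6]].
Insert 4: 4 bumps 7 from row 1; 7 bumps 9 from row 2; 9 appends to row 3. P = [[3, 4], [5, 7], [6, 9]].
Insert 1: 1 bumps 3 from row 1; 3 bumps 5 from row 2; 5 bumps 6 from row 3; 6 starts row 4. P = [[1, 4], [3, 7], [5, 9], [6]].
Insert 8: appended to row 1. P = [[1, 4, 8], [3, 7], [5, 9], [6]].
Insert 2: 2 bumps 4 from row 1; 4 bumps 7 from row 2; 7 bumps 9 from row 3; 9 appends to row 4. P = [[1, 2, 8], [3, 4], [5, 7], [6, 9]].

So P = [[1, 2, 8], [3, 4], [5, 7], [6, 9]].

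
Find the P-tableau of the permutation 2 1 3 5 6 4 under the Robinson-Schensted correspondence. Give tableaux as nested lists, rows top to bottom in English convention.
Insert 2: appended to row 1. P = [[2]].
Insert 1: 1 bumps 2 from row 1; 2 starts row 2. P = [[1], [2]].
Insert 3: appended to row 1. P = [[1, 3], [2]].
Insert 5: appended to row 1. P = [[1, 3, 5], [2]].
Insert 6: appended to row 1. P = [[1, 3, 5, 6], [2]].
Insert 4: 4 bumps 5 from row 1; 5 appends to row 2. P = [[1, 3, 4, 6], [2, 5]].

So P = [[1, 3, 4, 6], [2, 5]].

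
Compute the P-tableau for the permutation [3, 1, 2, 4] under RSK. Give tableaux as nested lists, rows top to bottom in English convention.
P = [[1, 2, 4], [3]]

After inserting 3: P = [[3]].
After inserting 1: P = [[1], [3]].
After inserting 2: P = [[1, 2], [3]].
After inserting 4: P = [[1, 2, 4], [3]].

So P = [[1, 2, 4], [3]].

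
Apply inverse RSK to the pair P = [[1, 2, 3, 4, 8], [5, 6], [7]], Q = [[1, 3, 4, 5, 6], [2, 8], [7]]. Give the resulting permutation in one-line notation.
Reverse the RSK construction: for i from n down to 1, find the cell of Q containing i, remove the entry at that cell from P, and reverse-bump it up through P; the value ejected from row 1 is w(i).

Step i=8: Q has 8 at row 2, column 2; remove 6 from row 2 of P and reverse-bump: 6 enters row 1 and ejects 4. So w(8) = 4. P is now [[1, 2, 3, 6, 8], [5], [7]].
Step i=7: Q has 7 at row 3, column 1; remove 7 from row 3 of P and reverse-bump: 7 enters row 2 and ejects 5; 5 enters row 1 and ejects 3. So w(7) = 3. P is now [[1, 2, 5, 6, 8], [7]].
Step i=6: Q has 6 at row 1, column 5; remove that cell from P, ejecting 8. So w(6) = 8. P is now [[1, 2, 5, 6], [7]].
Step i=5: Q has 5 at row 1, column 4; remove that cell from P, ejecting 6. So w(5) = 6. P is now [[1, 2, 5], [7]].
Step i=4: Q has 4 at row 1, column 3; remove that cell from P, ejecting 5. So w(4) = 5. P is now [[1, 2], [7]].
Step i=3: Q has 3 at row 1, column 2; remove that cell from P, ejecting 2. So w(3) = 2. P is now [[1], [7]].
Step i=2: Q has 2 at row 2, column 1; remove 7 from row 2 of P and reverse-bump: 7 enters row 1 and ejects 1. So w(2) = 1. P is now [[7]].
Step i=1: Q has 1 at row 1, column 1; remove that cell from P, ejecting 7. So w(1) = 7. P is now [].

So w = 7 1 2 5 6 8 3 4.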